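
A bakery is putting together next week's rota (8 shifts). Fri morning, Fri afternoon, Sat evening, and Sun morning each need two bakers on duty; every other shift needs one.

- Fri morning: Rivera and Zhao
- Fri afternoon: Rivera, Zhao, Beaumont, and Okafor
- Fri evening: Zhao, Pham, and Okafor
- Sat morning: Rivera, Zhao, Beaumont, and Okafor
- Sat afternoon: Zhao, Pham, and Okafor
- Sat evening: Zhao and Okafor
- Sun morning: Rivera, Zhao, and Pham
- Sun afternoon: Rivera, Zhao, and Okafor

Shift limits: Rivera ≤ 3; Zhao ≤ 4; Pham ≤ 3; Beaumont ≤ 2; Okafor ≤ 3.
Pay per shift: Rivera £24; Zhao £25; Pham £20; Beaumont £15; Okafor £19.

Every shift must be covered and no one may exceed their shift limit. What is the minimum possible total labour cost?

£245

Fri morning can only be covered by Rivera and Zhao, so that assignment is forced.
Sat evening can only be covered by Zhao and Okafor, so that assignment is forced.
Picking the cheapest available baker for each shift independently would cost £243, but that ignores the shift limits.
An optimal schedule: Fri morning→Rivera+Zhao, Fri afternoon→Beaumont+Okafor, Fri evening→Pham, Sat morning→Beaumont, Sat afternoon→Pham, Sat evening→Okafor+Zhao, Sun morning→Pham+Rivera, Sun afternoon→Okafor.
Total: 24 + 25 + 15 + 19 + 20 + 15 + 20 + 19 + 25 + 20 + 24 + 19 = £245.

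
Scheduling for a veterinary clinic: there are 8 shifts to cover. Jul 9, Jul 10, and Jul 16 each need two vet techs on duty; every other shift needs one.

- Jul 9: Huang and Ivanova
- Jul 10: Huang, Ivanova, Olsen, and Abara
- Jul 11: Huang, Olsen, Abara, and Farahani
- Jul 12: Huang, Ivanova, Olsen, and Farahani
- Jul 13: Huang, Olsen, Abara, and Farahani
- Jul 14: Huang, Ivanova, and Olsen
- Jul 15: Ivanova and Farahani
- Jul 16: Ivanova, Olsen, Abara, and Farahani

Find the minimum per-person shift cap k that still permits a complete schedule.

With 5 vet techs and 11 worker-slots to fill, someone must work at least ⌈11/5⌉ = 3 shifts, so k ≥ 3.
k = 3 works: Jul 9→Huang+Ivanova, Jul 10→Olsen+Abara, Jul 11→Huang, Jul 12→Ivanova, Jul 13→Olsen, Jul 14→Huang, Jul 15→Ivanova, Jul 16→Olsen+Abara.
Loads: Huang 3, Ivanova 3, Olsen 3, Abara 2, Farahani 0 — all ≤ 3.

3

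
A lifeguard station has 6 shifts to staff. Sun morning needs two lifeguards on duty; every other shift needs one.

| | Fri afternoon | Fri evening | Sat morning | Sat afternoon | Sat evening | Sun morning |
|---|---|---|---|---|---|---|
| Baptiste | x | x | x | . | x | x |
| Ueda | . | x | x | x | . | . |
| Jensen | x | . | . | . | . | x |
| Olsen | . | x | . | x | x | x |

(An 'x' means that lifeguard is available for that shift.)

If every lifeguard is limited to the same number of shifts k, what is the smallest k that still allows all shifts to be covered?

With 4 lifeguards and 7 worker-slots to fill, someone must work at least ⌈7/4⌉ = 2 shifts, so k ≥ 2.
k = 2 works: Fri afternoon→Baptiste, Fri evening→Ueda, Sat morning→Baptiste, Sat afternoon→Ueda, Sat evening→Olsen, Sun morning→Jensen+Olsen.
Loads: Baptiste 2, Ueda 2, Jensen 1, Olsen 2 — all ≤ 2.

2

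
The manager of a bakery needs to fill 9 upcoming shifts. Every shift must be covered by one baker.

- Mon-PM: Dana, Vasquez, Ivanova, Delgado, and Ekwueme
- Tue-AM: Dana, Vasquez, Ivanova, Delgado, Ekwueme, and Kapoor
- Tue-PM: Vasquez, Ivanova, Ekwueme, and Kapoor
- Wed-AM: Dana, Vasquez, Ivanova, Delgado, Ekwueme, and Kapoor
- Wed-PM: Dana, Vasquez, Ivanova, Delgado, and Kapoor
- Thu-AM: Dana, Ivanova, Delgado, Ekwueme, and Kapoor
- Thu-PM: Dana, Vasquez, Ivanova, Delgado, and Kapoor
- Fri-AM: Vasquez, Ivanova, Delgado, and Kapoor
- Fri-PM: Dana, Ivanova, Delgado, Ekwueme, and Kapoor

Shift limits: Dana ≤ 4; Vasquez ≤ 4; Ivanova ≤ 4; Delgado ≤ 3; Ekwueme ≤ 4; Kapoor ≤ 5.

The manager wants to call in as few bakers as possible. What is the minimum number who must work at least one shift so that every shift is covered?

2

9 slots to fill and no one can take more than 5, so at least ⌈9/5⌉ = 2 bakers are needed.
Dana and Kapoor alone can cover everything: Mon-PM→Dana, Tue-AM→Dana, Tue-PM→Kapoor, Wed-AM→Dana, Wed-PM→Dana, Thu-AM→Kapoor, Thu-PM→Kapoor, Fri-AM→Kapoor, Fri-PM→Kapoor.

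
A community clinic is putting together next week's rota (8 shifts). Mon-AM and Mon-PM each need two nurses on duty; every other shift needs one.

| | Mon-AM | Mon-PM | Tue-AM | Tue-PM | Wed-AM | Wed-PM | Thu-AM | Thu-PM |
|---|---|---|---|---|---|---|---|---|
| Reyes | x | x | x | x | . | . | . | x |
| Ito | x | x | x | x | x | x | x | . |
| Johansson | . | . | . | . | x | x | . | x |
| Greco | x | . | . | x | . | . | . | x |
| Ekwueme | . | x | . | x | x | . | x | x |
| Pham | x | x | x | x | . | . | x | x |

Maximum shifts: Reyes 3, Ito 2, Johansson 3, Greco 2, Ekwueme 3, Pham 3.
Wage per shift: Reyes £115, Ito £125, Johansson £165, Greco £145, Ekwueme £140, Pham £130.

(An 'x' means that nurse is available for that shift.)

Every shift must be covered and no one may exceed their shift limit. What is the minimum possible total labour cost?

£1265

Picking the cheapest available nurse for each shift independently would cost £1200, but that ignores the shift limits.
An optimal schedule: Mon-AM→Reyes+Pham, Mon-PM→Pham+Ekwueme, Tue-AM→Reyes, Tue-PM→Reyes, Wed-AM→Ito, Wed-PM→Ito, Thu-AM→Pham, Thu-PM→Ekwueme.
Total: 115 + 130 + 130 + 140 + 115 + 115 + 125 + 125 + 130 + 140 = £1265.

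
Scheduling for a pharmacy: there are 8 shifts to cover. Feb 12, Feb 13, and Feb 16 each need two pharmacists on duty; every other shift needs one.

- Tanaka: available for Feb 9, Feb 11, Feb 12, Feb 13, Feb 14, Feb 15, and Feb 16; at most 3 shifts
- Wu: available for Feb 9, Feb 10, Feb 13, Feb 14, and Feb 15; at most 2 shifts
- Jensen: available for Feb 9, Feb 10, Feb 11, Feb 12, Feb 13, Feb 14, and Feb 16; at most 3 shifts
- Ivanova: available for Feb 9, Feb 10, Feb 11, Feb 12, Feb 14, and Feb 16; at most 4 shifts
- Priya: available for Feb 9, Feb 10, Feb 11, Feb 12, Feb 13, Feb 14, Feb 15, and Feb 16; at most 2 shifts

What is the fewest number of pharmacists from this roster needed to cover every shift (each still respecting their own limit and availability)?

4

11 slots to fill and no one can take more than 4, so at least ⌈11/4⌉ = 3 pharmacists are needed.
Any 3 pharmacists together have capacity at most 4+3+3 = 10 < 11 slots, so 3 can never suffice.
Tanaka, Wu, Jensen, and Ivanova alone can cover everything: Feb 9→Ivanova, Feb 10→Wu, Feb 11→Tanaka, Feb 12→Tanaka+Jensen, Feb 13→Wu+Jensen, Feb 14→Ivanova, Feb 15→Tanaka, Feb 16→Jensen+Ivanova.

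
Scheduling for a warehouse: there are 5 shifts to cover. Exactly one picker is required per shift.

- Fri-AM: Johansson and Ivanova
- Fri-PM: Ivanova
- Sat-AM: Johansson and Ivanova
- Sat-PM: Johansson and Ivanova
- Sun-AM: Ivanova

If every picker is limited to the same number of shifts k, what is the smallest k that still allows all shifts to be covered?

With 2 pickers and 5 worker-slots to fill, someone must work at least ⌈5/2⌉ = 3 shifts, so k ≥ 3.
k = 3 works: Fri-AM→Johansson, Fri-PM→Ivanova, Sat-AM→Johansson, Sat-PM→Johansson, Sun-AM→Ivanova.
Loads: Johansson 3, Ivanova 2 — all ≤ 3.

3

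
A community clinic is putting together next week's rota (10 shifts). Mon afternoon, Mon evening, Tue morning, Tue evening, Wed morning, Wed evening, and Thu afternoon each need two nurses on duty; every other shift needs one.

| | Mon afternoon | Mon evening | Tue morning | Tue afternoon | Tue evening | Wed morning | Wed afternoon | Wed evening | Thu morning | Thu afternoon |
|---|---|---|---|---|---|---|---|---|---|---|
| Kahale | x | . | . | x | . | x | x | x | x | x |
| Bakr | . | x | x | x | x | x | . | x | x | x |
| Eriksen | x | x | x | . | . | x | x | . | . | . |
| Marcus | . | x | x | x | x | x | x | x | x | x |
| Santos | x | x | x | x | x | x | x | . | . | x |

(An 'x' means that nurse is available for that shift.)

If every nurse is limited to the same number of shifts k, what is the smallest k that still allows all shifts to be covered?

With 5 nurses and 17 worker-slots to fill, someone must work at least ⌈17/5⌉ = 4 shifts, so k ≥ 4.
k = 4 works: Mon afternoon→Kahale+Eriksen, Mon evening→Bakr+Eriksen, Tue morning→Bakr+Eriksen, Tue afternoon→Kahale, Tue evening→Bakr+Marcus, Wed morning→Marcus+Santos, Wed afternoon→Eriksen, Wed evening→Kahale+Bakr, Thu morning→Kahale, Thu afternoon→Marcus+Santos.
Loads: Kahale 4, Bakr 4, Eriksen 4, Marcus 3, Santos 2 — all ≤ 4.

4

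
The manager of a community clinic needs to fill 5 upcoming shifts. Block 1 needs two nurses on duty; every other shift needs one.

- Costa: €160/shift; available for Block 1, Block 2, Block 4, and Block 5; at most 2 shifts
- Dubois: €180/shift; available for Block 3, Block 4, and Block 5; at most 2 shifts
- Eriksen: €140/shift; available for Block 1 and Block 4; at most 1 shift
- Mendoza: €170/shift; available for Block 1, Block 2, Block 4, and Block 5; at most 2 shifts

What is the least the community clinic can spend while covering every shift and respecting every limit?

Block 3 can only be covered by Dubois, so that assignment is forced.
Picking the cheapest available nurse for each shift independently would cost €940, but that ignores the shift limits.
An optimal schedule: Block 1→Eriksen+Costa, Block 2→Costa, Block 3→Dubois, Block 4→Mendoza, Block 5→Mendoza.
Total: 140 + 160 + 160 + 180 + 170 + 170 = €980.

€980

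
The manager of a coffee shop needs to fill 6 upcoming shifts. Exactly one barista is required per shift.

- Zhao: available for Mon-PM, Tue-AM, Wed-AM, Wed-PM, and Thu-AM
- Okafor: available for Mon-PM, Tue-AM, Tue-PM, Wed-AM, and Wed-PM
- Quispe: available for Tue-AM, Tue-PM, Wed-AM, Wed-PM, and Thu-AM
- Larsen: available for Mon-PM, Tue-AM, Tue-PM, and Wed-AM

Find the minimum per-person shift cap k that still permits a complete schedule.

2

With 4 baristas and 6 worker-slots to fill, someone must work at least ⌈6/4⌉ = 2 shifts, so k ≥ 2.
k = 2 works: Mon-PM→Zhao, Tue-AM→Quispe, Tue-PM→Okafor, Wed-AM→Quispe, Wed-PM→Okafor, Thu-AM→Zhao.
Loads: Zhao 2, Okafor 2, Quispe 2, Larsen 0 — all ≤ 2.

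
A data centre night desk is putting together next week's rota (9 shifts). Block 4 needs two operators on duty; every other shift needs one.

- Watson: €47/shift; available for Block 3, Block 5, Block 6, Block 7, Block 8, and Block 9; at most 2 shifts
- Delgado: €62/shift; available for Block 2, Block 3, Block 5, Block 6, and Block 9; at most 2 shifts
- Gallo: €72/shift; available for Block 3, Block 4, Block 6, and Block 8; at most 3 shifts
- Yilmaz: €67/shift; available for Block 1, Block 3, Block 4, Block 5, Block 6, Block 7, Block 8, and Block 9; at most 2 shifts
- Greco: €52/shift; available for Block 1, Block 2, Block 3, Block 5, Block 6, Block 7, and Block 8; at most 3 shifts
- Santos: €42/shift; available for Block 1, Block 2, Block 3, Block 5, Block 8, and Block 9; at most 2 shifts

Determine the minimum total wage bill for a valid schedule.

€535

Block 4 can only be covered by Gallo and Yilmaz, so that assignment is forced.
Picking the cheapest available operator for each shift independently would cost €485, but that ignores the shift limits.
An optimal schedule: Block 1→Santos, Block 2→Santos, Block 3→Delgado, Block 4→Yilmaz+Gallo, Block 5→Greco, Block 6→Greco, Block 7→Watson, Block 8→Greco, Block 9→Watson.
Total: 42 + 42 + 62 + 67 + 72 + 52 + 52 + 47 + 52 + 47 = €535.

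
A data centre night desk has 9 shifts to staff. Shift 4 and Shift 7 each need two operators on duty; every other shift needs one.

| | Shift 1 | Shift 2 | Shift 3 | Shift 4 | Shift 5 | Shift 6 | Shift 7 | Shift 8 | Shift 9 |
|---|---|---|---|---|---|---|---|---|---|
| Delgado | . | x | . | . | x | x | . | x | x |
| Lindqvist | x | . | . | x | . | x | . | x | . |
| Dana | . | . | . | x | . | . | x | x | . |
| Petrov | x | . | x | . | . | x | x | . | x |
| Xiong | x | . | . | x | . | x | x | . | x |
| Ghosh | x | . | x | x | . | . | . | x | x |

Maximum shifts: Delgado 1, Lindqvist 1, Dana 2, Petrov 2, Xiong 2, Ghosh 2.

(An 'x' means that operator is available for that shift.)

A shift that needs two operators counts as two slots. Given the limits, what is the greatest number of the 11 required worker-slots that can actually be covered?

10

Total capacity across all operators is 1+1+2+2+2+2 = 10, and 11 slots are needed, so at most 10 can be filled.
An assignment achieving 10: Shift 1→Lindqvist, Shift 2→Delgado, Shift 3→Petrov, Shift 4→Dana+Xiong, Shift 6→Xiong, Shift 7→Dana+Petrov, Shift 8→Ghosh, Shift 9→Ghosh.
Loads: Delgado 1/1, Lindqvist 1/1, Dana 2/2, Petrov 2/2, Xiong 2/2, Ghosh 2/2.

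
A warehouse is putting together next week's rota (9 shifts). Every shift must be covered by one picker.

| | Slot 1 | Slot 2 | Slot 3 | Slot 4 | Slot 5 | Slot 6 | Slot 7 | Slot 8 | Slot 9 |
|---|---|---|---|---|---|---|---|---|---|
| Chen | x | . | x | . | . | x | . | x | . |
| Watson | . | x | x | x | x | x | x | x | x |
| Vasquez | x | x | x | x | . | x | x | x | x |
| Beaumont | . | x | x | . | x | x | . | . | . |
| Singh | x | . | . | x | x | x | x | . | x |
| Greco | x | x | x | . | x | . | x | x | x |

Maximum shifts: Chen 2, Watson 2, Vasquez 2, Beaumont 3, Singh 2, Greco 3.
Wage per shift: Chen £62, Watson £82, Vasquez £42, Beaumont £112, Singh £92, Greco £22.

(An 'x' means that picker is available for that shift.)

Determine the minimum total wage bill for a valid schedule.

Picking the cheapest available picker for each shift independently would cost £238, but that ignores the shift limits.
An optimal schedule: Slot 1→Greco, Slot 2→Greco, Slot 3→Chen, Slot 4→Vasquez, Slot 5→Greco, Slot 6→Watson, Slot 7→Vasquez, Slot 8→Chen, Slot 9→Watson.
Total: 22 + 22 + 62 + 42 + 22 + 82 + 42 + 62 + 82 = £438.

£438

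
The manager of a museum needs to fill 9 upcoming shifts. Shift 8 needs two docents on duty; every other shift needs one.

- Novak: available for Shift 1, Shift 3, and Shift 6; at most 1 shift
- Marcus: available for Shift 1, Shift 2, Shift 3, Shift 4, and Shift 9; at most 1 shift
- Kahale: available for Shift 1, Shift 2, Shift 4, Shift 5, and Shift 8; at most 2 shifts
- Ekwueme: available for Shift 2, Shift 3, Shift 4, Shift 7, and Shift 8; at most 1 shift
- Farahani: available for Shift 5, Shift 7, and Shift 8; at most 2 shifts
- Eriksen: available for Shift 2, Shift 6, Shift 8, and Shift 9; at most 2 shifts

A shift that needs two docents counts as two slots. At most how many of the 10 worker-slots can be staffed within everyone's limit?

Total capacity across all docents is 1+1+2+1+2+2 = 9, and 10 slots are needed, so at most 9 can be filled.
An assignment achieving 9: Shift 1→Kahale, Shift 2→Eriksen, Shift 3→Ekwueme, Shift 5→Kahale, Shift 6→Novak, Shift 7→Farahani, Shift 8→Farahani+Eriksen, Shift 9→Marcus.
Loads: Novak 1/1, Marcus 1/1, Kahale 2/2, Ekwueme 1/1, Farahani 2/2, Eriksen 2/2.

9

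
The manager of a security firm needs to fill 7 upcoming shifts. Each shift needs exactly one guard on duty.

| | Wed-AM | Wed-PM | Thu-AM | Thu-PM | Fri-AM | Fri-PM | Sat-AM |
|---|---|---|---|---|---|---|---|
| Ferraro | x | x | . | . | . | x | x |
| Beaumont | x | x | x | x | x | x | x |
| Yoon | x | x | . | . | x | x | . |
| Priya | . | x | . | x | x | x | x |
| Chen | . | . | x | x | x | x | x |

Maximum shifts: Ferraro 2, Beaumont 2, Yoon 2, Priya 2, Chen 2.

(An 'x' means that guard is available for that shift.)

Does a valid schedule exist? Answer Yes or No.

One valid schedule: Wed-AM→Ferraro, Wed-PM→Ferraro, Thu-AM→Beaumont, Thu-PM→Beaumont, Fri-AM→Yoon, Fri-PM→Yoon, Sat-AM→Priya.
Loads: Ferraro 2/2, Beaumont 2/2, Yoon 2/2, Priya 1/2, Chen 0/2 — all within limits.

Yes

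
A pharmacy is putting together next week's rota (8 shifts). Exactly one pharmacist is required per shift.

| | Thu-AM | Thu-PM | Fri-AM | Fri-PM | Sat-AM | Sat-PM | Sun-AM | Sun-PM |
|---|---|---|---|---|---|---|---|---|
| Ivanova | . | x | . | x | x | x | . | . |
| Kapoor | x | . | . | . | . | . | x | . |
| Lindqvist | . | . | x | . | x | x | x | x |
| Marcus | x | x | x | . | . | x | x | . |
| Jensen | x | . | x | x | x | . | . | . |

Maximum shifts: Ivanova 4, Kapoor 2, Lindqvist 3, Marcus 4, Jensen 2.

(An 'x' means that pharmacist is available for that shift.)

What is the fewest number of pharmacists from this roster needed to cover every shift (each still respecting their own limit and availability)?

8 slots to fill and no one can take more than 4, so at least ⌈8/4⌉ = 2 pharmacists are needed.
No set of 2 pharmacists can cover every shift (each such set leaves at least one shift with no one available or exceeds a cap).
Ivanova, Kapoor, and Lindqvist alone can cover everything: Thu-AM→Kapoor, Thu-PM→Ivanova, Fri-AM→Lindqvist, Fri-PM→Ivanova, Sat-AM→Ivanova, Sat-PM→Ivanova, Sun-AM→Kapoor, Sun-PM→Lindqvist.

3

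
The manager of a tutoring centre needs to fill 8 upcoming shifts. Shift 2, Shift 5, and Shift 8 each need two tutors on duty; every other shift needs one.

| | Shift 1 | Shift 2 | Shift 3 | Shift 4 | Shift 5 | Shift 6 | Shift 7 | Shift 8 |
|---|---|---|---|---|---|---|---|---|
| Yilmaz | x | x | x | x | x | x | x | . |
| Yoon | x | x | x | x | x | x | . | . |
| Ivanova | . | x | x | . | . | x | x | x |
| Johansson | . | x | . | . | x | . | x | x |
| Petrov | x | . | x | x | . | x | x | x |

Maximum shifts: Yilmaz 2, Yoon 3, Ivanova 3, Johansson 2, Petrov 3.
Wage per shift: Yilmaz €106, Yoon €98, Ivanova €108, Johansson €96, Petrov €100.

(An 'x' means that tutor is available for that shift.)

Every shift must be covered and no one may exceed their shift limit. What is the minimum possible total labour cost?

€1106

Picking the cheapest available tutor for each shift independently would cost €1072, but that ignores the shift limits.
An optimal schedule: Shift 1→Yoon, Shift 2→Yilmaz+Ivanova, Shift 3→Petrov, Shift 4→Yoon, Shift 5→Johansson+Yoon, Shift 6→Petrov, Shift 7→Yilmaz, Shift 8→Johansson+Petrov.
Total: 98 + 106 + 108 + 100 + 98 + 96 + 98 + 100 + 106 + 96 + 100 = €1106.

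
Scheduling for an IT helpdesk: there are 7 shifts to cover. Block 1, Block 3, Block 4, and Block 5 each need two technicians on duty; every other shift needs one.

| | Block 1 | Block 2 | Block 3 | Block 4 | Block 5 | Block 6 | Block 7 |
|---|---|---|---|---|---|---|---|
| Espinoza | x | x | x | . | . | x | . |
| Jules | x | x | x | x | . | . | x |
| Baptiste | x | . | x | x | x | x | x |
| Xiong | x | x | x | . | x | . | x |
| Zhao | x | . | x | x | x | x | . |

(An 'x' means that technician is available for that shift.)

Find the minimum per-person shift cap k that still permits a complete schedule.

With 5 technicians and 11 worker-slots to fill, someone must work at least ⌈11/5⌉ = 3 shifts, so k ≥ 3.
k = 3 works: Block 1→Espinoza+Jules, Block 2→Espinoza, Block 3→Baptiste+Xiong, Block 4→Jules+Baptiste, Block 5→Baptiste+Xiong, Block 6→Espinoza, Block 7→Jules.
Loads: Espinoza 3, Jules 3, Baptiste 3, Xiong 2, Zhao 0 — all ≤ 3.

3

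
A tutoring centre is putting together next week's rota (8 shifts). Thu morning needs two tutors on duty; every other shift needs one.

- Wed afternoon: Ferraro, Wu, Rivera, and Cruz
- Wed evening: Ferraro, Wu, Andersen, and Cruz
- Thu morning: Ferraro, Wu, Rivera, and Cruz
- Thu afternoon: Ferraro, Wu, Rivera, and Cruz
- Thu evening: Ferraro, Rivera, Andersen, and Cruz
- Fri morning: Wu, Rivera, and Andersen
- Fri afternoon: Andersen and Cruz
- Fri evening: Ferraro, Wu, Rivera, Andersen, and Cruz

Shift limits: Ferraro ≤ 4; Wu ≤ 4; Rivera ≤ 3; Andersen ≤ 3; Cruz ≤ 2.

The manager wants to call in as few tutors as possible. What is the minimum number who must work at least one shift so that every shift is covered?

9 slots to fill and no one can take more than 4, so at least ⌈9/4⌉ = 3 tutors are needed.
Ferraro, Wu, and Andersen alone can cover everything: Wed afternoon→Ferraro, Wed evening→Wu, Thu morning→Ferraro+Wu, Thu afternoon→Ferraro, Thu evening→Ferraro, Fri morning→Wu, Fri afternoon→Andersen, Fri evening→Wu.

3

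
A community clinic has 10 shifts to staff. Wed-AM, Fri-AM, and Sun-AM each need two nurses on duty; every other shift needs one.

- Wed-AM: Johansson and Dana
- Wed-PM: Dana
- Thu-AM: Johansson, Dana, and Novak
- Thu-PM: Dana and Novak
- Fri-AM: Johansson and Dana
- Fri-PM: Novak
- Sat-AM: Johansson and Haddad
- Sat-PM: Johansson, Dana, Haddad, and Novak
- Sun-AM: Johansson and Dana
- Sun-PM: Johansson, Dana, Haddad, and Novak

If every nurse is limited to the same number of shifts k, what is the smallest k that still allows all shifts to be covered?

With 4 nurses and 13 worker-slots to fill, someone must work at least ⌈13/4⌉ = 4 shifts, so k ≥ 4.
k = 4 works: Wed-AM→Johansson+Dana, Wed-PM→Dana, Thu-AM→Novak, Thu-PM→Novak, Fri-AM→Johansson+Dana, Fri-PM→Novak, Sat-AM→Johansson, Sat-PM→Haddad, Sun-AM→Johansson+Dana, Sun-PM→Haddad.
Loads: Johansson 4, Dana 4, Haddad 2, Novak 3 — all ≤ 4.

4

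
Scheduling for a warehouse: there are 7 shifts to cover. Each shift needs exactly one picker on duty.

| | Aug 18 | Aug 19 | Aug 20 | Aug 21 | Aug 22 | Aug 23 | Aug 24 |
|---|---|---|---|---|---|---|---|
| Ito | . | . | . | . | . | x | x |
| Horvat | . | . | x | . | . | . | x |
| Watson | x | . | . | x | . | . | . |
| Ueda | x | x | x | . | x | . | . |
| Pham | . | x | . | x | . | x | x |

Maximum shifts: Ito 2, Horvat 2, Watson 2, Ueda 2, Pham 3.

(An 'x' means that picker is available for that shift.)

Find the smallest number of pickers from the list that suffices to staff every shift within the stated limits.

7 slots to fill and no one can take more than 3, so at least ⌈7/3⌉ = 3 pickers are needed.
Horvat, Ueda, and Pham alone can cover everything: Aug 18→Ueda, Aug 19→Pham, Aug 20→Horvat, Aug 21→Pham, Aug 22→Ueda, Aug 23→Pham, Aug 24→Horvat.

3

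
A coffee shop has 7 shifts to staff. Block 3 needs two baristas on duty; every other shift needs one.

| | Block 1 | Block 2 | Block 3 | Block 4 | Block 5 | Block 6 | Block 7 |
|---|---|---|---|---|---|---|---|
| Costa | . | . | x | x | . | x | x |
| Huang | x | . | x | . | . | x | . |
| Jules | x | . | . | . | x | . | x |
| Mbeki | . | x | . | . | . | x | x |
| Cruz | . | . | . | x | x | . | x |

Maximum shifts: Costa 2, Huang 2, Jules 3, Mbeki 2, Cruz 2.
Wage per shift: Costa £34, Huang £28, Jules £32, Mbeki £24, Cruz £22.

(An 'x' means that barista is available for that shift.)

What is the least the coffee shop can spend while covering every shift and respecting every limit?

Block 2 can only be covered by Mbeki, so that assignment is forced.
Block 3 can only be covered by Costa and Huang, so that assignment is forced.
Picking the cheapest available barista for each shift independently would cost £204, but that ignores the shift limits.
An optimal schedule: Block 1→Huang, Block 2→Mbeki, Block 3→Huang+Costa, Block 4→Cruz, Block 5→Cruz, Block 6→Mbeki, Block 7→Jules.
Total: 28 + 24 + 28 + 34 + 22 + 22 + 24 + 32 = £214.

£214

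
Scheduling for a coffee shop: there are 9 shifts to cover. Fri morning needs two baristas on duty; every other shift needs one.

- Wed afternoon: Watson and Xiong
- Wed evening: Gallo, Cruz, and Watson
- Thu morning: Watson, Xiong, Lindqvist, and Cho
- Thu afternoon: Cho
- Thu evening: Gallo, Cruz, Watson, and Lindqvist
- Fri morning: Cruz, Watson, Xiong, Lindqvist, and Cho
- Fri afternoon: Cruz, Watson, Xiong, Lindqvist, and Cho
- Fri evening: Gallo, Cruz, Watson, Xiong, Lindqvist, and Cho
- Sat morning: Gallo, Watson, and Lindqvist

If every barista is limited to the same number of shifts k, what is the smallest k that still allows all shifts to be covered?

2

With 6 baristas and 10 worker-slots to fill, someone must work at least ⌈10/6⌉ = 2 shifts, so k ≥ 2.
k = 2 works: Wed afternoon→Watson, Wed evening→Gallo, Thu morning→Watson, Thu afternoon→Cho, Thu evening→Cruz, Fri morning→Xiong+Lindqvist, Fri afternoon→Cruz, Fri evening→Xiong, Sat morning→Gallo.
Loads: Gallo 2, Cruz 2, Watson 2, Xiong 2, Lindqvist 1, Cho 1 — all ≤ 2.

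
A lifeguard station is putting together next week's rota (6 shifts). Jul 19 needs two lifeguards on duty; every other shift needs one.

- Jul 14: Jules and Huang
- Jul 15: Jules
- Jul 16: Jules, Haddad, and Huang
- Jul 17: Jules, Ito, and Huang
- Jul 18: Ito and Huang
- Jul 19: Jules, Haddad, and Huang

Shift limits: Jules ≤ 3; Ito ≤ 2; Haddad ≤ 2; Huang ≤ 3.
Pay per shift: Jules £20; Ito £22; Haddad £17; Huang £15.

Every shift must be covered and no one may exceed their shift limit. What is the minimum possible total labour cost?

Jul 15 can only be covered by Jules, so that assignment is forced.
Picking the cheapest available lifeguard for each shift independently would cost £112, but that ignores the shift limits.
An optimal schedule: Jul 14→Huang, Jul 15→Jules, Jul 16→Haddad, Jul 17→Huang, Jul 18→Huang, Jul 19→Haddad+Jules.
Total: 15 + 20 + 17 + 15 + 15 + 17 + 20 = £119.

£119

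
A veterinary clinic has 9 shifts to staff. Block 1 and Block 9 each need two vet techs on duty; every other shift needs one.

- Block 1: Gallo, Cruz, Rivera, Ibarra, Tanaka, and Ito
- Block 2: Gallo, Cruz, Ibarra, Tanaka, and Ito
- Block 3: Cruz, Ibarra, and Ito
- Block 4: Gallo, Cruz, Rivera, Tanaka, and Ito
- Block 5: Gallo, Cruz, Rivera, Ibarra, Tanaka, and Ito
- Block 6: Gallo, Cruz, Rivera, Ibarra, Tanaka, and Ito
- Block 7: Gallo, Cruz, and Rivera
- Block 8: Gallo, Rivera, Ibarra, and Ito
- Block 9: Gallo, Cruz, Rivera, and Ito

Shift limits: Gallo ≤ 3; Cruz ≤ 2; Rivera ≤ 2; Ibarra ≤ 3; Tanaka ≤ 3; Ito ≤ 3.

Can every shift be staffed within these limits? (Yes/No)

One valid schedule: Block 1→Ibarra+Tanaka, Block 2→Gallo, Block 3→Cruz, Block 4→Cruz, Block 5→Rivera, Block 6→Ibarra, Block 7→Gallo, Block 8→Gallo, Block 9→Rivera+Ito.
Loads: Gallo 3/3, Cruz 2/2, Rivera 2/2, Ibarra 2/3, Tanaka 1/3, Ito 1/3 — all within limits.

Yes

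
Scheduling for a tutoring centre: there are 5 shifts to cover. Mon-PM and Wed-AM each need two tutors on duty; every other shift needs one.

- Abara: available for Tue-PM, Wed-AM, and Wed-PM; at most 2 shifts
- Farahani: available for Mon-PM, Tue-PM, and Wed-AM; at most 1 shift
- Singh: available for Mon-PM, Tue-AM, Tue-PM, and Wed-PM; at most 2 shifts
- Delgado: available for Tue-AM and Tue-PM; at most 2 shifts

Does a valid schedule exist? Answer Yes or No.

Total capacity is 7 and 7 slots are needed, so capacity alone doesn't rule it out.
Shifts {Mon-PM, Wed-AM} need 4 worker-slots in total, but the tutors available for any of those shifts (Abara, Farahani, and Singh) can supply at most 3 among them. So no valid schedule exists.

No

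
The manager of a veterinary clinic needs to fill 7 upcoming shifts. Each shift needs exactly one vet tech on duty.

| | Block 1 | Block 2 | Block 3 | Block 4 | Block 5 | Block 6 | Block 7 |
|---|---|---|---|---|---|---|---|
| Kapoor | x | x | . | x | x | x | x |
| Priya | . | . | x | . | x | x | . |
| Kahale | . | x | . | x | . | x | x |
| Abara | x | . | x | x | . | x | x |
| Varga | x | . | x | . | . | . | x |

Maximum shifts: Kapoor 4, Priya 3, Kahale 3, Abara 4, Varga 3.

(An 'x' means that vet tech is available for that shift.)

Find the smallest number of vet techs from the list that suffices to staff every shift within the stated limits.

7 slots to fill and no one can take more than 4, so at least ⌈7/4⌉ = 2 vet techs are needed.
Kapoor and Priya alone can cover everything: Block 1→Kapoor, Block 2→Kapoor, Block 3→Priya, Block 4→Kapoor, Block 5→Priya, Block 6→Priya, Block 7→Kapoor.

2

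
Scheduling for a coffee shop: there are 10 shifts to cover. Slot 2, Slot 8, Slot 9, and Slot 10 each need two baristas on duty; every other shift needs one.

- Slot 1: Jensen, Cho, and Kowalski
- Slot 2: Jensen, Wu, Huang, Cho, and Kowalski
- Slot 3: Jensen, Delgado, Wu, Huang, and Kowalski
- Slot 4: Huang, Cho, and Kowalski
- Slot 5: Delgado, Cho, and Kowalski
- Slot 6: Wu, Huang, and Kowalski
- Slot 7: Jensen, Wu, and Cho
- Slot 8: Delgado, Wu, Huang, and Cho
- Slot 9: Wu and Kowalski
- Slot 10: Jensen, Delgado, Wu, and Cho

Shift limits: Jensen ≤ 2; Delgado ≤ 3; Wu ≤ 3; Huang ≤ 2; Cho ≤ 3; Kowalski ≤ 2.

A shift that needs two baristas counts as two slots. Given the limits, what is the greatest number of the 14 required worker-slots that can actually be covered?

14

Total capacity across all baristas is 2+3+3+2+3+2 = 15, and 14 slots are needed, so at most 14 can be filled.
An assignment achieving 14: Slot 1→Jensen, Slot 2→Huang+Cho, Slot 3→Kowalski, Slot 4→Huang, Slot 5→Delgado, Slot 6→Wu, Slot 7→Jensen, Slot 8→Delgado+Wu, Slot 9→Wu+Kowalski, Slot 10→Delgado+Cho.
Loads: Jensen 2/2, Delgado 3/3, Wu 3/3, Huang 2/2, Cho 2/3, Kowalski 2/2.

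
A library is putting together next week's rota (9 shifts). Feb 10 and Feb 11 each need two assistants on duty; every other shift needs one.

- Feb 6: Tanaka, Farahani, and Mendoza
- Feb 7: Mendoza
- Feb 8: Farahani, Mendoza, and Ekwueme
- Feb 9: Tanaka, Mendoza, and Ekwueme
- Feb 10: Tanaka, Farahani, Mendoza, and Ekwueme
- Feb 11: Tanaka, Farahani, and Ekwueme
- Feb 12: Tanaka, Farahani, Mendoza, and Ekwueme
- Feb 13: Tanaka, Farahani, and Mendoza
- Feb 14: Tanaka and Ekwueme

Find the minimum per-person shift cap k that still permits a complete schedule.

With 4 assistants and 11 worker-slots to fill, someone must work at least ⌈11/4⌉ = 3 shifts, so k ≥ 3.
k = 3 works: Feb 6→Tanaka, Feb 7→Mendoza, Feb 8→Farahani, Feb 9→Tanaka, Feb 10→Mendoza+Ekwueme, Feb 11→Farahani+Ekwueme, Feb 12→Mendoza, Feb 13→Farahani, Feb 14→Tanaka.
Loads: Tanaka 3, Farahani 3, Mendoza 3, Ekwueme 2 — all ≤ 3.

3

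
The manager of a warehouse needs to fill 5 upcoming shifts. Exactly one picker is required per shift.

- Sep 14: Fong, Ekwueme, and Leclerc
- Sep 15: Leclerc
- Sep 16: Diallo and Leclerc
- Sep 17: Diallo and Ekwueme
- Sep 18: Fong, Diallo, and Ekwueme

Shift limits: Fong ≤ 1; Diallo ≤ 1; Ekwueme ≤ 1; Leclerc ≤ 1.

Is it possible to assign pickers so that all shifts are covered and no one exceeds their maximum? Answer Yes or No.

No

Shifts {Sep 14, Sep 15, Sep 16, Sep 17, Sep 18} need 5 worker-slots in total, but the pickers available for any of those shifts (Fong, Diallo, Ekwueme, and Leclerc) can supply at most 4 among them. So no valid schedule exists.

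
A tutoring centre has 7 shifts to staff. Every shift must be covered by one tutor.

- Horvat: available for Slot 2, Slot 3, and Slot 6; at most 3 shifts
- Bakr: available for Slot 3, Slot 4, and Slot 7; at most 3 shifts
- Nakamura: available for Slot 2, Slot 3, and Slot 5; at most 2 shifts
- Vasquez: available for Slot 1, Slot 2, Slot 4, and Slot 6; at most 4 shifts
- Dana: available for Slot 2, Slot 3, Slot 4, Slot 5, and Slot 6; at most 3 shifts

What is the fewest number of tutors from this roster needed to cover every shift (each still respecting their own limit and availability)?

3

7 slots to fill and no one can take more than 4, so at least ⌈7/4⌉ = 2 tutors are needed.
Shifts {Slot 1, Slot 5, Slot 7} need 3 slots, but among the tutors available for them (Bakr, Nakamura, Vasquez, and Dana) any 2 together supply at most 2. So 2 tutors are not enough.
Bakr, Nakamura, and Vasquez alone can cover everything: Slot 1→Vasquez, Slot 2→Nakamura, Slot 3→Bakr, Slot 4→Bakr, Slot 5→Nakamura, Slot 6→Vasquez, Slot 7→Bakr.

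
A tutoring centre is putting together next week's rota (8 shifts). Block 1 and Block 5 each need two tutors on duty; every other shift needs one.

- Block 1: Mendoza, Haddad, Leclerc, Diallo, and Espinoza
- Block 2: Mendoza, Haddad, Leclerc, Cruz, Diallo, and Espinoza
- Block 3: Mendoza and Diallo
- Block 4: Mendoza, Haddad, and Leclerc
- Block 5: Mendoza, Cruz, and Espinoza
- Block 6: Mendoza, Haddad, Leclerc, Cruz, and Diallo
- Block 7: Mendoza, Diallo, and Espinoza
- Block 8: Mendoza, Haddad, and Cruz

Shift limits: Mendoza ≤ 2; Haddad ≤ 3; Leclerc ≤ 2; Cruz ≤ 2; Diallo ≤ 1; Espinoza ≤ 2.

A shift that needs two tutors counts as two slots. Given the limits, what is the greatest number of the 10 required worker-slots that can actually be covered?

10

Total capacity across all tutors is 2+3+2+2+1+2 = 12, and 10 slots are needed, so at most 10 can be filled.
An assignment achieving 10: Block 1→Haddad+Leclerc, Block 2→Leclerc, Block 3→Mendoza, Block 4→Mendoza, Block 5→Cruz+Espinoza, Block 6→Haddad, Block 7→Diallo, Block 8→Haddad.
Loads: Mendoza 2/2, Haddad 3/3, Leclerc 2/2, Cruz 1/2, Diallo 1/1, Espinoza 1/2.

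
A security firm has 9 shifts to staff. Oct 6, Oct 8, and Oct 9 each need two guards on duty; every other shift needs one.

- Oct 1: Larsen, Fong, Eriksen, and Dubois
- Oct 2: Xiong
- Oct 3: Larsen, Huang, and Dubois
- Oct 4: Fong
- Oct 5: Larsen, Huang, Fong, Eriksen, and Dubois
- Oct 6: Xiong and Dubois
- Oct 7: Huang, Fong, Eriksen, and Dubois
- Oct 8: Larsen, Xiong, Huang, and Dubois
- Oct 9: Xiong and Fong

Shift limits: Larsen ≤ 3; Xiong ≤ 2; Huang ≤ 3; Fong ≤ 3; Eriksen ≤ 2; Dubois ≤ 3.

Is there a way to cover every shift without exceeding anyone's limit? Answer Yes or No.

Total capacity is 16 and 12 slots are needed, so capacity alone doesn't rule it out.
Shifts {Oct 2, Oct 6, Oct 9} need 5 worker-slots in total, but the guards available for any of those shifts (Xiong, Fong, and Dubois) can supply at most 4 among them. So no valid schedule exists.

No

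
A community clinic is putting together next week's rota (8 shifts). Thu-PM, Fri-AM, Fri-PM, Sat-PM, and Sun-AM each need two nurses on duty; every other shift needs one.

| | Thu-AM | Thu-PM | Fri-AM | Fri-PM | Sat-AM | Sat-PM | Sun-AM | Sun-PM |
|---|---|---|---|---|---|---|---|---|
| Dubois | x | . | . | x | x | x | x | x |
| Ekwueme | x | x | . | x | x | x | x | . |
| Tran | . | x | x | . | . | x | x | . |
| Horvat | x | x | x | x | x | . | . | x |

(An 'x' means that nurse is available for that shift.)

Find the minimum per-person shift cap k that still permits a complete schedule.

4

With 4 nurses and 13 worker-slots to fill, someone must work at least ⌈13/4⌉ = 4 shifts, so k ≥ 4.
k = 4 works: Thu-AM→Dubois, Thu-PM→Ekwueme+Tran, Fri-AM→Tran+Horvat, Fri-PM→Dubois+Ekwueme, Sat-AM→Dubois, Sat-PM→Ekwueme+Tran, Sun-AM→Ekwueme+Tran, Sun-PM→Dubois.
Loads: Dubois 4, Ekwueme 4, Tran 4, Horvat 1 — all ≤ 4.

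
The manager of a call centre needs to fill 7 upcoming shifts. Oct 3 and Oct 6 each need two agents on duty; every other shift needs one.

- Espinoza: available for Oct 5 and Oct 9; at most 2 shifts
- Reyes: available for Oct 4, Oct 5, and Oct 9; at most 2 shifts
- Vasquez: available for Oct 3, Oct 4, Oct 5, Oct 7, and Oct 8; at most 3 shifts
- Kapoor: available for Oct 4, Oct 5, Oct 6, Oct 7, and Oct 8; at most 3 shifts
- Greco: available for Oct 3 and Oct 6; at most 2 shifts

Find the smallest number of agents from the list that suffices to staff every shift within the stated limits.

9 slots to fill and no one can take more than 3, so at least ⌈9/3⌉ = 3 agents are needed.
Any 3 agents together have capacity at most 3+3+2 = 8 < 9 slots, so 3 can never suffice.
Espinoza, Vasquez, Kapoor, and Greco alone can cover everything: Oct 3→Vasquez+Greco, Oct 4→Vasquez, Oct 5→Espinoza, Oct 6→Kapoor+Greco, Oct 7→Vasquez, Oct 8→Kapoor, Oct 9→Espinoza.

4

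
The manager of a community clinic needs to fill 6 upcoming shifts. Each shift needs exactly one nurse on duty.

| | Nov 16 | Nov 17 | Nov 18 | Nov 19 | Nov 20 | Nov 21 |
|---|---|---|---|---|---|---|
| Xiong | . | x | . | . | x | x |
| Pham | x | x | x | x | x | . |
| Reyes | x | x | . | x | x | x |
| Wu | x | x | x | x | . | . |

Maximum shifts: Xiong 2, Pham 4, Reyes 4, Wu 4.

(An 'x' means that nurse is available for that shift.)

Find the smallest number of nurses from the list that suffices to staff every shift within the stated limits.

6 slots to fill and no one can take more than 4, so at least ⌈6/4⌉ = 2 nurses are needed.
Xiong and Pham alone can cover everything: Nov 16→Pham, Nov 17→Xiong, Nov 18→Pham, Nov 19→Pham, Nov 20→Pham, Nov 21→Xiong.

2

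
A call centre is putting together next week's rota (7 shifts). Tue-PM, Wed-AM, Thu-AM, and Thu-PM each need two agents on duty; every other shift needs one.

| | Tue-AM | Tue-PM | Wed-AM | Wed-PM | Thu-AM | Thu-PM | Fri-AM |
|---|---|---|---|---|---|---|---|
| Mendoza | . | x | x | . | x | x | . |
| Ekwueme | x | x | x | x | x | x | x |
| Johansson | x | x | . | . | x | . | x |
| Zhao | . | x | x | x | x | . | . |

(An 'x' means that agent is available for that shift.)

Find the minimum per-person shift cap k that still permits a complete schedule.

3

With 4 agents and 11 worker-slots to fill, someone must work at least ⌈11/4⌉ = 3 shifts, so k ≥ 3.
k = 3 works: Tue-AM→Ekwueme, Tue-PM→Mendoza+Johansson, Wed-AM→Mendoza+Zhao, Wed-PM→Ekwueme, Thu-AM→Johansson+Zhao, Thu-PM→Mendoza+Ekwueme, Fri-AM→Johansson.
Loads: Mendoza 3, Ekwueme 3, Johansson 3, Zhao 2 — all ≤ 3.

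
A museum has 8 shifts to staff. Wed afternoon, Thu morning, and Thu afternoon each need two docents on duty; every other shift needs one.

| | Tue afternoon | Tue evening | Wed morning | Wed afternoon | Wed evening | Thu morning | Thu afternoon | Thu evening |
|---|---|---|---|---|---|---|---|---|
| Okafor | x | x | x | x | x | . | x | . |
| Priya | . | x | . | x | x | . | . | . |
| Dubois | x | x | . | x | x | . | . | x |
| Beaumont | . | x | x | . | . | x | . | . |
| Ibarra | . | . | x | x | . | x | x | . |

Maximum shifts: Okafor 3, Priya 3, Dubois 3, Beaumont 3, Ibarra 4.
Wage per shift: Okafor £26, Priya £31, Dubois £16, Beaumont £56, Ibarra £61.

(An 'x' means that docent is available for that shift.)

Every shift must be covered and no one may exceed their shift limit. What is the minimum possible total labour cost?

Thu morning can only be covered by Beaumont and Ibarra, so that assignment is forced.
Thu afternoon can only be covered by Okafor and Ibarra, so that assignment is forced.
Thu evening can only be covered by Dubois, so that assignment is forced.
Picking the cheapest available docent for each shift independently would cost £336, but that ignores the shift limits.
An optimal schedule: Tue afternoon→Dubois, Tue evening→Priya, Wed morning→Okafor, Wed afternoon→Okafor+Priya, Wed evening→Dubois, Thu morning→Beaumont+Ibarra, Thu afternoon→Okafor+Ibarra, Thu evening→Dubois.
Total: 16 + 31 + 26 + 26 + 31 + 16 + 56 + 61 + 26 + 61 + 16 = £366.

£366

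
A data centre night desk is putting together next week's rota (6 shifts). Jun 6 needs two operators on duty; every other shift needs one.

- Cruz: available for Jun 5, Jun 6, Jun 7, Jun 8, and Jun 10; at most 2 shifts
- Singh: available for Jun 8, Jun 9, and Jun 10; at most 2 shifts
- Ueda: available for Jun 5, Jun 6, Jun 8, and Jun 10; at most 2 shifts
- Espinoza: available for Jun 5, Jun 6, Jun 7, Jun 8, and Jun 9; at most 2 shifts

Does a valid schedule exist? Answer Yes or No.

Yes

One valid schedule: Jun 5→Cruz, Jun 6→Ueda+Espinoza, Jun 7→Cruz, Jun 8→Ueda, Jun 9→Singh, Jun 10→Singh.
Loads: Cruz 2/2, Singh 2/2, Ueda 2/2, Espinoza 1/2 — all within limits.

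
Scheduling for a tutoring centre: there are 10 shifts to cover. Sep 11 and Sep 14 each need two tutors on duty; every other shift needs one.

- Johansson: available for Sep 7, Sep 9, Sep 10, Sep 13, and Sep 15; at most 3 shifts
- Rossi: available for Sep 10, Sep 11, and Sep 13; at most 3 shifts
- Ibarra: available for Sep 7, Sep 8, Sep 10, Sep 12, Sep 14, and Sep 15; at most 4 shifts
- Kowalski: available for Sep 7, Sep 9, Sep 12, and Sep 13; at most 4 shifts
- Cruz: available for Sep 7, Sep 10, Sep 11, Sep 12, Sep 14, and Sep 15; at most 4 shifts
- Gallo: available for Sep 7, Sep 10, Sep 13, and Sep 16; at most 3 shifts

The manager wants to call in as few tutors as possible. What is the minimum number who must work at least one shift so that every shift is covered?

12 slots to fill and no one can take more than 4, so at least ⌈12/4⌉ = 3 tutors are needed.
Shifts {Sep 8, Sep 9, Sep 11, Sep 16} need 5 slots, but among the tutors available for them (Johansson, Rossi, Ibarra, Kowalski, Cruz, and Gallo) any 4 together supply at most 4. So 4 tutors are not enough.
Johansson, Rossi, Ibarra, Cruz, and Gallo alone can cover everything: Sep 7→Ibarra, Sep 8→Ibarra, Sep 9→Johansson, Sep 10→Rossi, Sep 11→Rossi+Cruz, Sep 12→Ibarra, Sep 13→Johansson, Sep 14→Ibarra+Cruz, Sep 15→Johansson, Sep 16→Gallo.

5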